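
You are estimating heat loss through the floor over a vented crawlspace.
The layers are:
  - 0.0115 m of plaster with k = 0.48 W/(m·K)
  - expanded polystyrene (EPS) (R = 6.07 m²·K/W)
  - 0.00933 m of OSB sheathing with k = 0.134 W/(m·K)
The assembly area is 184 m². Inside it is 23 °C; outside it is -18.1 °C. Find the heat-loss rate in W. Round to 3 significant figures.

1230 W

0.0115/0.48 = 0.02396
0.00933/0.134 = 0.06963
R_total = 0.02396 + 6.07 + 0.06963 = 6.164 m²·K/W
Q = A·ΔT/R = 184 × (23 − (-18.1)) / 6.164 = 1227 W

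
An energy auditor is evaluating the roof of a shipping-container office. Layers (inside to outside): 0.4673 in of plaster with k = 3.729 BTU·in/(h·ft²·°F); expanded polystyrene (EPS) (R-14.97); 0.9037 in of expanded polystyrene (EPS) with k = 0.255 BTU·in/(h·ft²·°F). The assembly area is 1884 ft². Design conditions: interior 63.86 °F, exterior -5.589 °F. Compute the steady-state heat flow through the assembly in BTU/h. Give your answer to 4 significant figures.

7020 BTU/h

0.4673/3.729 = 0.12532
0.9037/0.255 = 3.5439
R_total = 0.12532 + 14.97 + 3.5439 = 18.639 ft²·°F·h/BTU
Q = A·ΔT/R = 1884 × (63.86 − (-5.589)) / 18.639 = 7019.7 BTU/h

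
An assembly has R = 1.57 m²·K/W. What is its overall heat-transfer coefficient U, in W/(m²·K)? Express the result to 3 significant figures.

0.637 W/(m²·K)

U = 1/R = 1/1.57 = 0.6369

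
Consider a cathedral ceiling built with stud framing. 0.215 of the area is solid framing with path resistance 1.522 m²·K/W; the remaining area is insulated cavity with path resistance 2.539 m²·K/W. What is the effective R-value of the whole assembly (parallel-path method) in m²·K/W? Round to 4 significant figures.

2.220 m²·K/W

U_eff = 0.785/2.539 + 0.215/1.522 = 0.30918 + 0.14126 = 0.45044
R_eff = 1/U_eff = 2.2201 m²·K/W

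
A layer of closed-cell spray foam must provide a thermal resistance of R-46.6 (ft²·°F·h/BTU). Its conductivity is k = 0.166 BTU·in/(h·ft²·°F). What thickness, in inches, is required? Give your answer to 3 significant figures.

7.74 in

L = R × k = 46.6 × 0.166 = 7.736 in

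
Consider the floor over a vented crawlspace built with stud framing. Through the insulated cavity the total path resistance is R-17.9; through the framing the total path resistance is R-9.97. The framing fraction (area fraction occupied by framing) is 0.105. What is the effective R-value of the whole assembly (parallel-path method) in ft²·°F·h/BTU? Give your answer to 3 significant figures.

16.5 ft²·°F·h/BTU

U_eff = 0.895/17.9 + 0.105/9.97 = 0.05 + 0.01053 = 0.06053
R_eff = 1/U_eff = 16.52 ft²·°F·h/BTU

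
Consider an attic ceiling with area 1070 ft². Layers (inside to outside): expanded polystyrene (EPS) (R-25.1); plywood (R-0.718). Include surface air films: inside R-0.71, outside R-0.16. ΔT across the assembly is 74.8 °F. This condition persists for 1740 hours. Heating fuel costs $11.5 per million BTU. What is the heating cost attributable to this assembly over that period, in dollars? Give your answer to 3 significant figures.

60.0 dollars

R_total = 0.71 + 25.1 + 0.718 + 0.16 = 26.69 ft²·°F·h/BTU
Q = 1070 × 74.8 / 26.69 = 2999 BTU/h
E = 2999 × 1740 = 5218000 BTU
Cost = 5218000/10⁶ × 11.5 = $60.01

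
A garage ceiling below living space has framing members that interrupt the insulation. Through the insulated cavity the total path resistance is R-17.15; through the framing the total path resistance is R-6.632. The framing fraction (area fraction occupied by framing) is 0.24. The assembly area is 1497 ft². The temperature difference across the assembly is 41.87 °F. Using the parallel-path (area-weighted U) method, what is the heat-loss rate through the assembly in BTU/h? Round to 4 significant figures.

U_eff = 0.76/17.15 + 0.24/6.632 = 0.044315 + 0.036188 = 0.080503
R_eff = 1/U_eff = 12.422 ft²·°F·h/BTU
Q = 1497 × 41.87 / 12.422 = 5045.9 BTU/h

5046 BTU/h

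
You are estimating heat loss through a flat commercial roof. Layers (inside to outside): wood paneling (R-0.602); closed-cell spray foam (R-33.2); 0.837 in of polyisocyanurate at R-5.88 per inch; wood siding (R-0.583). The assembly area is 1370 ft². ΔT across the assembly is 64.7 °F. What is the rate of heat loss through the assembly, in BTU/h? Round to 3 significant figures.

0.837 × 5.88 = 4.922
R_total = 0.602 + 33.2 + 4.922 + 0.583 = 39.31 ft²·°F·h/BTU
Q = A·ΔT/R = 1370 × 64.7 / 39.31 = 2255 BTU/h

2260 BTU/h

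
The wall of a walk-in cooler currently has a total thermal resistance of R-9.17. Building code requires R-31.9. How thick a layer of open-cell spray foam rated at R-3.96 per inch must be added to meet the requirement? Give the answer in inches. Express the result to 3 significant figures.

5.74 in

ΔR = 31.9 − 9.17 = 22.73 ft²·°F·h/BTU
L = ΔR / (R/in) = 22.73/3.96 = 5.74 in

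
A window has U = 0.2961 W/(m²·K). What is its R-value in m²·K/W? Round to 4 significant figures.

3.377 m²·K/W

R = 1/U = 1/0.2961 = 3.3772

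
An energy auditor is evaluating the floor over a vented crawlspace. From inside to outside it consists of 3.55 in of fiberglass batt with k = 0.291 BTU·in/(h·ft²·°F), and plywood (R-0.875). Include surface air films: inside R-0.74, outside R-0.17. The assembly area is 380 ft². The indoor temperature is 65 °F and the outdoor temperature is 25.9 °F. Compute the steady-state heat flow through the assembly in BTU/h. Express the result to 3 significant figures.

1060 BTU/h

3.55/0.291 = 12.2
R_total = 0.74 + 12.2 + 0.875 + 0.17 = 13.98 ft²·°F·h/BTU
Q = A·ΔT/R = 380 × (65 − 25.9) / 13.98 = 1062 BTU/h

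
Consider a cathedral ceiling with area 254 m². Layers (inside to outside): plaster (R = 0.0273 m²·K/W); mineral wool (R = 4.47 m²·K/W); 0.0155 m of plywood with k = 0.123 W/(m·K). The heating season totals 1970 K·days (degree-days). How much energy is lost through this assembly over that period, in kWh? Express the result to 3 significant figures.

0.0155/0.123 = 0.126
R_total = 0.0273 + 4.47 + 0.126 = 4.623 m²·K/W
E = A × HDD × 24 / R / 1000 = 254 × 1970 × 24 / 4.623 / 1000 = 2598 kWh

2600 kWh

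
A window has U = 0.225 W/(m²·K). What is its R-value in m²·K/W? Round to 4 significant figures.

R = 1/U = 1/0.225 = 4.4444

4.444 m²·K/W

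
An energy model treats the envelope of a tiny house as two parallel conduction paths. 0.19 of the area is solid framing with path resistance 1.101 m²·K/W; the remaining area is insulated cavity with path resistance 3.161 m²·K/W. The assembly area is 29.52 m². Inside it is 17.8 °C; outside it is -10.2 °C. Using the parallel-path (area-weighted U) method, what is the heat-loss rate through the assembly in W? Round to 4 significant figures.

354.4 W

U_eff = 0.81/3.161 + 0.19/1.101 = 0.25625 + 0.17257 = 0.42882
R_eff = 1/U_eff = 2.332 m²·K/W
Q = 29.52 × (17.8 − (-10.2)) / 2.332 = 354.44 W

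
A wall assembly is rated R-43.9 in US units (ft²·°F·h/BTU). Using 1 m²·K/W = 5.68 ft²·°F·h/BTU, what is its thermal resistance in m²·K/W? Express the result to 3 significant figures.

R_SI = 43.9/5.68 = 7.729

7.73 m²·K/W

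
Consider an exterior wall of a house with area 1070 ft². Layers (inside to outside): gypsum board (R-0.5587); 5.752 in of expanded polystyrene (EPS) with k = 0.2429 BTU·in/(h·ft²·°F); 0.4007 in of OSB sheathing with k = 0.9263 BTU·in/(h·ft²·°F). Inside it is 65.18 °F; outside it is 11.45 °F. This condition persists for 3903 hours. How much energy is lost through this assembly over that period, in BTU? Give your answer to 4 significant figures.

5.752/0.2429 = 23.681
0.4007/0.9263 = 0.43258
R_total = 0.5587 + 23.681 + 0.43258 = 24.672 ft²·°F·h/BTU
Q = 1070 × (65.18 − 11.45) / 24.672 = 2330.2 BTU/h
E = 2330.2 × 3903 = 9094900 BTU

9095000 BTU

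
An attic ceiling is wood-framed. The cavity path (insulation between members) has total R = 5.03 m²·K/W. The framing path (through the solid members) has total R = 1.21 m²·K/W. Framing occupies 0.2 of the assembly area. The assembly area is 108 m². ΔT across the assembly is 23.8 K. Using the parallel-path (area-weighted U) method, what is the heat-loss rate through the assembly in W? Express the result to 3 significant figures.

U_eff = 0.8/5.03 + 0.2/1.21 = 0.159 + 0.1653 = 0.3243
R_eff = 1/U_eff = 3.083 m²·K/W
Q = 108 × 23.8 / 3.083 = 833.7 W

834 W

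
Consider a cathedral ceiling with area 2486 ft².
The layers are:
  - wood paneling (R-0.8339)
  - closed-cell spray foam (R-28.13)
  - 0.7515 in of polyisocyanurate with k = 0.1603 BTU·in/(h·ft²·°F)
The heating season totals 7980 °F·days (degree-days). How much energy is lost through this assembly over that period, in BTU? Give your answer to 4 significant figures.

14150000 BTU

0.7515/0.1603 = 4.6881
R_total = 0.8339 + 28.13 + 4.6881 = 33.652 ft²·°F·h/BTU
E = A × HDD × 24 / R = 2486 × 7980 × 24 / 33.652 = 14148000 BTU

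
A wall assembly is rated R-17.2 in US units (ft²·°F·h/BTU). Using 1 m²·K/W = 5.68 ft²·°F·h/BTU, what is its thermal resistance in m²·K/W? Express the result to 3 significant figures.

R_SI = 17.2/5.68 = 3.028

3.03 m²·K/W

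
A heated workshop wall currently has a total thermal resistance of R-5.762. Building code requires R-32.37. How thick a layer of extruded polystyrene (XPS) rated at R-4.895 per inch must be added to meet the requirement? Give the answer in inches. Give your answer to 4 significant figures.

5.436 in

ΔR = 32.37 − 5.762 = 26.608 ft²·°F·h/BTU
L = ΔR / (R/in) = 26.608/4.895 = 5.4358 in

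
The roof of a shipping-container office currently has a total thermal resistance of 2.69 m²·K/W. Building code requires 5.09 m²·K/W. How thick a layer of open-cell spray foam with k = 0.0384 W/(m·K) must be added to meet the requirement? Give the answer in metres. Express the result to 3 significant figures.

ΔR = 5.09 − 2.69 = 2.4 m²·K/W
L = ΔR × k = 2.4 × 0.0384 = 0.09216 m

0.0922 m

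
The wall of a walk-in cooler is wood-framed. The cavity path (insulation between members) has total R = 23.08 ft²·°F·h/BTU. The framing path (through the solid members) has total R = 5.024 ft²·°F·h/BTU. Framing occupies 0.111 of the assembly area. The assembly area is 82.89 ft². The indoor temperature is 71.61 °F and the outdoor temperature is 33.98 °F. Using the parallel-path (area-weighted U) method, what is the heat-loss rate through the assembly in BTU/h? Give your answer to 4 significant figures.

189.1 BTU/h

U_eff = 0.889/23.08 + 0.111/5.024 = 0.038518 + 0.022094 = 0.060612
R_eff = 1/U_eff = 16.498 ft²·°F·h/BTU
Q = 82.89 × (71.61 − 33.98) / 16.498 = 189.06 BTU/h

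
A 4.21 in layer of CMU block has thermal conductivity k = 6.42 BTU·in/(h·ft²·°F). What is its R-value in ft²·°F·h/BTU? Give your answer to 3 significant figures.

R = L/k = 4.21/6.42 = 0.6558 ft²·°F·h/BTU

0.656 ft²·°F·h/BTU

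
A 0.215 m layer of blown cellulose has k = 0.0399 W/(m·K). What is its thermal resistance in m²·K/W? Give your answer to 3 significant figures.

R = L/k = 0.215/0.0399 = 5.388 m²·K/W

5.39 m²·K/W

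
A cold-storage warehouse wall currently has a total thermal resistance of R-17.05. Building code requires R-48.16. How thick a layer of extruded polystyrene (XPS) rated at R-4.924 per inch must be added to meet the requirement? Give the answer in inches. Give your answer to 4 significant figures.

6.318 in

ΔR = 48.16 − 17.05 = 31.11 ft²·°F·h/BTU
L = ΔR / (R/in) = 31.11/4.924 = 6.318 in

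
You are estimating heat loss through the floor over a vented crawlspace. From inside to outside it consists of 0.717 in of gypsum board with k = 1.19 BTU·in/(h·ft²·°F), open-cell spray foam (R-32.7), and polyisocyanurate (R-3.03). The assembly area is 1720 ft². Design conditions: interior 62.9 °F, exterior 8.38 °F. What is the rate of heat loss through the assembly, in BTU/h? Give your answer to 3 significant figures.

0.717/1.19 = 0.6025
R_total = 0.6025 + 32.7 + 3.03 = 36.33 ft²·°F·h/BTU
Q = A·ΔT/R = 1720 × (62.9 − 8.38) / 36.33 = 2581 BTU/h

2580 BTU/h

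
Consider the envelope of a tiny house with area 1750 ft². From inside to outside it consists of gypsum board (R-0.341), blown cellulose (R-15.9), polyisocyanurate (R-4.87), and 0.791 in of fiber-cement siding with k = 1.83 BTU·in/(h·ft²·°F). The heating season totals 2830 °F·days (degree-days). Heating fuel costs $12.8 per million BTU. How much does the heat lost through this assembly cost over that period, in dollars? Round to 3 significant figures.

70.6 dollars

0.791/1.83 = 0.4322
R_total = 0.341 + 15.9 + 4.87 + 0.4322 = 21.54 ft²·°F·h/BTU
E = A × HDD × 24 / R = 1750 × 2830 × 24 / 21.54 = 5517000 BTU
Cost = 5517000/10⁶ × 12.8 = $70.62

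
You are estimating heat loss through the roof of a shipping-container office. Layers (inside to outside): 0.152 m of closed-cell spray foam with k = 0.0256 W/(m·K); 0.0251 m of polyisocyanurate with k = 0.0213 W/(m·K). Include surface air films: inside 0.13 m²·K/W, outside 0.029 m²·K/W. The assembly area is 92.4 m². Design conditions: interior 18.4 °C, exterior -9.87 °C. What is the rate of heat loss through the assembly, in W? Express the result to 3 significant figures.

0.152/0.0256 = 5.938
0.0251/0.0213 = 1.178
R_total = 0.13 + 5.938 + 1.178 + 0.029 = 7.275 m²·K/W
Q = A·ΔT/R = 92.4 × (18.4 − (-9.87)) / 7.275 = 359.1 W

359 W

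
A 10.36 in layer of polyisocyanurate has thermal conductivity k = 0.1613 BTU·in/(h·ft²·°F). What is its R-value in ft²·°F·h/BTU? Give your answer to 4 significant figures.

64.23 ft²·°F·h/BTU

R = L/k = 10.36/0.1613 = 64.228 ft²·°F·h/BTU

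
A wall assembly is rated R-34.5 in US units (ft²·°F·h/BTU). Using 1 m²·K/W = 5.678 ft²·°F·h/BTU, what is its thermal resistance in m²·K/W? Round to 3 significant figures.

6.08 m²·K/W

R_SI = 34.5/5.678 = 6.076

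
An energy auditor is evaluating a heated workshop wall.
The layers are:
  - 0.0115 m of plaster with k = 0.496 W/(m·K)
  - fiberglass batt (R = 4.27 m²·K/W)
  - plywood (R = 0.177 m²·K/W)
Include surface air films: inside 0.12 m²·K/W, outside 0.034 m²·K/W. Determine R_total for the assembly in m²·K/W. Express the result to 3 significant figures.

0.0115/0.496 = 0.02319
R_total = 0.12 + 0.02319 + 4.27 + 0.177 + 0.034 = 4.624 m²·K/W

4.62 m²·K/W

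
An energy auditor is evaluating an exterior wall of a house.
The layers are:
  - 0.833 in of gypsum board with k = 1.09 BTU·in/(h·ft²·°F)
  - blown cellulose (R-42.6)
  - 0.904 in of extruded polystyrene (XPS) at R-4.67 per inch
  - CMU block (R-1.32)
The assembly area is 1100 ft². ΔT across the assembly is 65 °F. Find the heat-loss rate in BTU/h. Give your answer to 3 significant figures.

1460 BTU/h

0.833/1.09 = 0.7642
0.904 × 4.67 = 4.222
R_total = 0.7642 + 42.6 + 4.222 + 1.32 = 48.91 ft²·°F·h/BTU
Q = A·ΔT/R = 1100 × 65 / 48.91 = 1462 BTU/h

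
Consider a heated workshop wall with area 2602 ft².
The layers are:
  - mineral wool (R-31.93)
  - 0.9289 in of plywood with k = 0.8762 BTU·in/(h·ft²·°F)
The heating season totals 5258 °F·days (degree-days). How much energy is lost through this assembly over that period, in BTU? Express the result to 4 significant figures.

0.9289/0.8762 = 1.0601
R_total = 31.93 + 1.0601 = 32.99 ft²·°F·h/BTU
E = A × HDD × 24 / R = 2602 × 5258 × 24 / 32.99 = 9953000 BTU

9953000 BTU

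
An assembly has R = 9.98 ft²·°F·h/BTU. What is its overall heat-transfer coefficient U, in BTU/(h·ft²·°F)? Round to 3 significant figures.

0.100 BTU/(h·ft²·°F)

U = 1/R = 1/9.98 = 0.1002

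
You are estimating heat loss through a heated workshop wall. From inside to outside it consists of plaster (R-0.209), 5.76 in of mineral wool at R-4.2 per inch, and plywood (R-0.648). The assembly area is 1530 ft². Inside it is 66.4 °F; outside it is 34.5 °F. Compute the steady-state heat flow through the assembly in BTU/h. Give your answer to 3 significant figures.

5.76 × 4.2 = 24.19
R_total = 0.209 + 24.19 + 0.648 = 25.05 ft²·°F·h/BTU
Q = A·ΔT/R = 1530 × (66.4 − 34.5) / 25.05 = 1948 BTU/h

1950 BTU/h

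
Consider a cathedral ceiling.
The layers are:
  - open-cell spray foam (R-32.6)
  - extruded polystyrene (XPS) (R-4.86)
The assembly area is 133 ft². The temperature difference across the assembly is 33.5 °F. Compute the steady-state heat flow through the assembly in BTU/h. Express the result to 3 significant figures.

R_total = 32.6 + 4.86 = 37.46 ft²·°F·h/BTU
Q = A·ΔT/R = 133 × 33.5 / 37.46 = 118.9 BTU/h

119 BTU/h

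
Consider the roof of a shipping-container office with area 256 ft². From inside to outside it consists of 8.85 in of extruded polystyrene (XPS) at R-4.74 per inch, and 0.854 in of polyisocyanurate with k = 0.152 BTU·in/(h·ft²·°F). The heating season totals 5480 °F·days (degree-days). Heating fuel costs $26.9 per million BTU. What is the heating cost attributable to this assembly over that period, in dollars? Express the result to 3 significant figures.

8.85 × 4.74 = 41.95
0.854/0.152 = 5.618
R_total = 41.95 + 5.618 = 47.57 ft²·°F·h/BTU
E = A × HDD × 24 / R = 256 × 5480 × 24 / 47.57 = 707800 BTU
Cost = 707800/10⁶ × 26.9 = $19.04

19.0 dollars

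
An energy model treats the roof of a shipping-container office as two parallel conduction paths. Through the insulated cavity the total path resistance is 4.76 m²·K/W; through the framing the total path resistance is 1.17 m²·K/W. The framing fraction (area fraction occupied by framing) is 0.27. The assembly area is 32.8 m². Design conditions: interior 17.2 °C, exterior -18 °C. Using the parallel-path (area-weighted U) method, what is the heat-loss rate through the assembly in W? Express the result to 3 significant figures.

U_eff = 0.73/4.76 + 0.27/1.17 = 0.1534 + 0.2308 = 0.3841
R_eff = 1/U_eff = 2.603 m²·K/W
Q = 32.8 × (17.2 − (-18)) / 2.603 = 443.5 W

444 W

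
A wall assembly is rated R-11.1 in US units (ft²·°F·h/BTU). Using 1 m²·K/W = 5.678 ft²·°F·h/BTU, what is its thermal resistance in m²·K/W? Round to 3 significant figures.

1.95 m²·K/W

R_SI = 11.1/5.678 = 1.955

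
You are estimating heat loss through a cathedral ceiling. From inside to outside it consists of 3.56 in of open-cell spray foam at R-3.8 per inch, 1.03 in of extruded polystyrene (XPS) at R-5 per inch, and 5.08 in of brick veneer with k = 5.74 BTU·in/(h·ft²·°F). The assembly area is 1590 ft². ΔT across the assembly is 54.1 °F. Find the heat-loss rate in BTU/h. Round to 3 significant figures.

3.56 × 3.8 = 13.53
1.03 × 5 = 5.15
5.08/5.74 = 0.885
R_total = 13.53 + 5.15 + 0.885 = 19.56 ft²·°F·h/BTU
Q = A·ΔT/R = 1590 × 54.1 / 19.56 = 4397 BTU/h

4400 BTU/h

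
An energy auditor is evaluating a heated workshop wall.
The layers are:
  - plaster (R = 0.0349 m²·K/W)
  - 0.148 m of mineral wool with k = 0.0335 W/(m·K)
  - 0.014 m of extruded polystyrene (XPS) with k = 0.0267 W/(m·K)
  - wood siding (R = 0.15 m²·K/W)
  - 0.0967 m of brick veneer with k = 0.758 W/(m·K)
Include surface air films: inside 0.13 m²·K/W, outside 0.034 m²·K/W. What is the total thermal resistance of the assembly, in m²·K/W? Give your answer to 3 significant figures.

5.42 m²·K/W

0.148/0.0335 = 4.418
0.014/0.0267 = 0.5243
0.0967/0.758 = 0.1276
R_total = 0.13 + 0.0349 + 4.418 + 0.5243 + 0.15 + 0.1276 + 0.034 = 5.419 m²·K/W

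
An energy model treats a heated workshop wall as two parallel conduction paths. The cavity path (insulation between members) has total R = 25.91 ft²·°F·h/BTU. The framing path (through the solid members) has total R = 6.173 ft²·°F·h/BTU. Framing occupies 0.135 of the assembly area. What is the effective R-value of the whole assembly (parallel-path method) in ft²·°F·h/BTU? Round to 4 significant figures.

18.10 ft²·°F·h/BTU

U_eff = 0.865/25.91 + 0.135/6.173 = 0.033385 + 0.021869 = 0.055254
R_eff = 1/U_eff = 18.098 ft²·°F·h/BTU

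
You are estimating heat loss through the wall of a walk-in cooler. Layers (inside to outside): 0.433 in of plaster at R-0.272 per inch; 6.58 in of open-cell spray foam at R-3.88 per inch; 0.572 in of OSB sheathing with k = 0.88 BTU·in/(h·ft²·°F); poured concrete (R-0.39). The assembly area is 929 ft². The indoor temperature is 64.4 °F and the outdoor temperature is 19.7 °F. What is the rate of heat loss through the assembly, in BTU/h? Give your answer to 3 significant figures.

1560 BTU/h

0.433 × 0.272 = 0.1178
6.58 × 3.88 = 25.53
0.572/0.88 = 0.65
R_total = 0.1178 + 25.53 + 0.65 + 0.39 = 26.69 ft²·°F·h/BTU
Q = A·ΔT/R = 929 × (64.4 − 19.7) / 26.69 = 1556 BTU/h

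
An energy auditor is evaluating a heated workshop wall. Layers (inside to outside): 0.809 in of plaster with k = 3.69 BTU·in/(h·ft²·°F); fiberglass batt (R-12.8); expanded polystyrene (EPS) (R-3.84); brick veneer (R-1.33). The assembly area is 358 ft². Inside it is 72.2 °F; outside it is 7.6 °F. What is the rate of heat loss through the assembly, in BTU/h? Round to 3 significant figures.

1270 BTU/h

0.809/3.69 = 0.2192
R_total = 0.2192 + 12.8 + 3.84 + 1.33 = 18.19 ft²·°F·h/BTU
Q = A·ΔT/R = 358 × (72.2 − 7.6) / 18.19 = 1271 BTU/h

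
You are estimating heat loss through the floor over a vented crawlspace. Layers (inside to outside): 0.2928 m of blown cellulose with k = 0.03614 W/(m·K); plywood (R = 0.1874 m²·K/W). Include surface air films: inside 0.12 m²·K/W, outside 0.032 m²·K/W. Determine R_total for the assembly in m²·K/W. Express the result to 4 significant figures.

0.2928/0.03614 = 8.1018
R_total = 0.12 + 8.1018 + 0.1874 + 0.032 = 8.4412 m²·K/W

8.441 m²·K/W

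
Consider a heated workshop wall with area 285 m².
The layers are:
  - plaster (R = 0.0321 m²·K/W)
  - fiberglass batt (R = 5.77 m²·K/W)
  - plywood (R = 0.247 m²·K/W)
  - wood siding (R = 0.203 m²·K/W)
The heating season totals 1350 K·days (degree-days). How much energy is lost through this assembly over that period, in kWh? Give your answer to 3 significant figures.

R_total = 0.0321 + 5.77 + 0.247 + 0.203 = 6.252 m²·K/W
E = A × HDD × 24 / R / 1000 = 285 × 1350 × 24 / 6.252 / 1000 = 1477 kWh

1480 kWh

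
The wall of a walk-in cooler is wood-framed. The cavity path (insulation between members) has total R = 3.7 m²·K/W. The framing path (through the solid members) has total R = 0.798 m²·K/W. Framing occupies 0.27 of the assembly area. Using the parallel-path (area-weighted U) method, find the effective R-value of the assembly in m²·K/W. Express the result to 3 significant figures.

U_eff = 0.73/3.7 + 0.27/0.798 = 0.1973 + 0.3383 = 0.5356
R_eff = 1/U_eff = 1.867 m²·K/W

1.87 m²·K/W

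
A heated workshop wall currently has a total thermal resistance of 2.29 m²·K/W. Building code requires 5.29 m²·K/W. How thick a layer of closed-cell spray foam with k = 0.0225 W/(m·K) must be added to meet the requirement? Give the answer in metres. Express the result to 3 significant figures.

ΔR = 5.29 − 2.29 = 3 m²·K/W
L = ΔR × k = 3 × 0.0225 = 0.0675 m

0.0675 m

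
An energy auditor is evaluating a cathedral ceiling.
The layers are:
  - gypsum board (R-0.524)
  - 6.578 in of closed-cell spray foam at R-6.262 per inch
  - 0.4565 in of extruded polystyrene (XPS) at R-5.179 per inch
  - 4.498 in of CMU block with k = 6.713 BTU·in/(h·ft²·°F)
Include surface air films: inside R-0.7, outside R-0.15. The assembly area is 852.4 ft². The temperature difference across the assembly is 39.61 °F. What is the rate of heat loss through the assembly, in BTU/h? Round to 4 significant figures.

6.578 × 6.262 = 41.191
0.4565 × 5.179 = 2.3642
4.498/6.713 = 0.67004
R_total = 0.7 + 0.524 + 41.191 + 2.3642 + 0.67004 + 0.15 = 45.6 ft²·°F·h/BTU
Q = A·ΔT/R = 852.4 × 39.61 / 45.6 = 740.43 BTU/h

740.4 BTU/h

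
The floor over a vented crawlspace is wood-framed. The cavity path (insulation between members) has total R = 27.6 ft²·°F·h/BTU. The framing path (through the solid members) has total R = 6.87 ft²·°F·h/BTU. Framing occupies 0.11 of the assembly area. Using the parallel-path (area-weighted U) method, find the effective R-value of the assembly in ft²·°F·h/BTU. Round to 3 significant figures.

20.7 ft²·°F·h/BTU

U_eff = 0.89/27.6 + 0.11/6.87 = 0.03225 + 0.01601 = 0.04826
R_eff = 1/U_eff = 20.72 ft²·°F·h/BTU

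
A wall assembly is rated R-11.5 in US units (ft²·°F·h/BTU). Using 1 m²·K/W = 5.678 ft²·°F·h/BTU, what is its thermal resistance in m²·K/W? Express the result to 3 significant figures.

2.03 m²·K/W

R_SI = 11.5/5.678 = 2.025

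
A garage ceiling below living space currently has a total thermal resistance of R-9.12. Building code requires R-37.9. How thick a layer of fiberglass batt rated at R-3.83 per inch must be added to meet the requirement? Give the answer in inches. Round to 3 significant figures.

ΔR = 37.9 − 9.12 = 28.78 ft²·°F·h/BTU
L = ΔR / (R/in) = 28.78/3.83 = 7.514 in

7.51 in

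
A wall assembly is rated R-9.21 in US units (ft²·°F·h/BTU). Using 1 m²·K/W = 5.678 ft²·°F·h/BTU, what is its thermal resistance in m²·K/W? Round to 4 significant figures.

1.622 m²·K/W

R_SI = 9.21/5.678 = 1.6221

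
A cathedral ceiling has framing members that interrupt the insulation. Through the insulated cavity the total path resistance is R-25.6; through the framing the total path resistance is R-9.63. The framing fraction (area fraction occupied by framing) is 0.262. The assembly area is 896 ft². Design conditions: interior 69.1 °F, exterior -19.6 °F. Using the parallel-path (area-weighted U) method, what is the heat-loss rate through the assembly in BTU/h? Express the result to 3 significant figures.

U_eff = 0.738/25.6 + 0.262/9.63 = 0.02883 + 0.02721 = 0.05603
R_eff = 1/U_eff = 17.85 ft²·°F·h/BTU
Q = 896 × (69.1 − (-19.6)) / 17.85 = 4453 BTU/h

4450 BTU/h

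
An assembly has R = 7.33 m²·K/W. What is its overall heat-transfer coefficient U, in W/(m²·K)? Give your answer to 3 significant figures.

U = 1/R = 1/7.33 = 0.1364

0.136 W/(m²·K)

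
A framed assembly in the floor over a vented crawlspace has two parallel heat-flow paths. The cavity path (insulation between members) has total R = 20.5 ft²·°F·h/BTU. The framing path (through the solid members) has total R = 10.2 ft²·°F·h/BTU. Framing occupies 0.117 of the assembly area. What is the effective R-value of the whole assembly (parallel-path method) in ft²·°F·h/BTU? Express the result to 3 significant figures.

U_eff = 0.883/20.5 + 0.117/10.2 = 0.04307 + 0.01147 = 0.05454
R_eff = 1/U_eff = 18.33 ft²·°F·h/BTU

18.3 ft²·°F·h/BTU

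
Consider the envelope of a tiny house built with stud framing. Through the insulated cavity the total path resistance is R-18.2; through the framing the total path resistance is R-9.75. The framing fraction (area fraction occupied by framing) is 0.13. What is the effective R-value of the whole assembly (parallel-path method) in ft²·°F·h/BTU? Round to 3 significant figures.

16.4 ft²·°F·h/BTU

U_eff = 0.87/18.2 + 0.13/9.75 = 0.0478 + 0.01333 = 0.06114
R_eff = 1/U_eff = 16.36 ft²·°F·h/BTU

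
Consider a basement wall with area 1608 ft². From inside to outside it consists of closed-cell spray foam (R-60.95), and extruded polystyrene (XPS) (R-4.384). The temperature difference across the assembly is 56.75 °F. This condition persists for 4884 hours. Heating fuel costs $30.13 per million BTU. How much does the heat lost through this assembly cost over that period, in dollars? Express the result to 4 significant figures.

205.5 dollars

R_total = 60.95 + 4.384 = 65.334 ft²·°F·h/BTU
Q = 1608 × 56.75 / 65.334 = 1396.7 BTU/h
E = 1396.7 × 4884 = 6821600 BTU
Cost = 6821600/10⁶ × 30.13 = $205.54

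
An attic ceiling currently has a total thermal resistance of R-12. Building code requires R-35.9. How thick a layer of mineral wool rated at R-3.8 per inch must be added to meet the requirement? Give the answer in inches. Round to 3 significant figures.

ΔR = 35.9 − 12 = 23.9 ft²·°F·h/BTU
L = ΔR / (R/in) = 23.9/3.8 = 6.289 in

6.29 in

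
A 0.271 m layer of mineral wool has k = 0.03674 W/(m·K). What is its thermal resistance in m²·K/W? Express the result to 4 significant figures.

7.376 m²·K/W

R = L/k = 0.271/0.03674 = 7.3762 m²·K/W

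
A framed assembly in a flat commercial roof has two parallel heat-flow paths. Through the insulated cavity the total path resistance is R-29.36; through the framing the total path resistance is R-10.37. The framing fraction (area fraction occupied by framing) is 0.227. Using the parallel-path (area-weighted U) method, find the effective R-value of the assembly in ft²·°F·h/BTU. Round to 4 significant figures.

20.74 ft²·°F·h/BTU

U_eff = 0.773/29.36 + 0.227/10.37 = 0.026328 + 0.02189 = 0.048218
R_eff = 1/U_eff = 20.739 ft²·°F·h/BTU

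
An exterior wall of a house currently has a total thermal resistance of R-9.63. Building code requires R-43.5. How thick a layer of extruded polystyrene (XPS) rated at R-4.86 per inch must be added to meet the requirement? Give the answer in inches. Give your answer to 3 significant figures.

ΔR = 43.5 − 9.63 = 33.87 ft²·°F·h/BTU
L = ΔR / (R/in) = 33.87/4.86 = 6.969 in

6.97 in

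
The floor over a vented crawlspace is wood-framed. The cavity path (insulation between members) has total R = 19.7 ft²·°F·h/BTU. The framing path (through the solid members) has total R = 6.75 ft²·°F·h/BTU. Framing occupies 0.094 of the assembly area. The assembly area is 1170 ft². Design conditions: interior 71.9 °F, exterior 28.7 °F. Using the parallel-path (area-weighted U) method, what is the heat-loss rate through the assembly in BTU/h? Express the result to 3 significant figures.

3030 BTU/h

U_eff = 0.906/19.7 + 0.094/6.75 = 0.04599 + 0.01393 = 0.05992
R_eff = 1/U_eff = 16.69 ft²·°F·h/BTU
Q = 1170 × (71.9 − 28.7) / 16.69 = 3028 BTU/h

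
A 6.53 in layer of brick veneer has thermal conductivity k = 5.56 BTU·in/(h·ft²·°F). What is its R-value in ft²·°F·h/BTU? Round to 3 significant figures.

R = L/k = 6.53/5.56 = 1.174 ft²·°F·h/BTU

1.17 ft²·°F·h/BTU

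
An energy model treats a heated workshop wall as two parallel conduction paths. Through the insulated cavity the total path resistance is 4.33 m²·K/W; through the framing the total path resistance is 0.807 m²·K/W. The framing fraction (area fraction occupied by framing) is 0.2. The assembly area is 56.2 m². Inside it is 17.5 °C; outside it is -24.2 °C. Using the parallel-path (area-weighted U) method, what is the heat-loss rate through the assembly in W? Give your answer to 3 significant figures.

1010 W

U_eff = 0.8/4.33 + 0.2/0.807 = 0.1848 + 0.2478 = 0.4326
R_eff = 1/U_eff = 2.312 m²·K/W
Q = 56.2 × (17.5 − (-24.2)) / 2.312 = 1014 W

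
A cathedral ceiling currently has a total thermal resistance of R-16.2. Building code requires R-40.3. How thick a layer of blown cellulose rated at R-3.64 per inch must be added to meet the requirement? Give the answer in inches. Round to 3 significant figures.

6.62 in

ΔR = 40.3 − 16.2 = 24.1 ft²·°F·h/BTU
L = ΔR / (R/in) = 24.1/3.64 = 6.621 in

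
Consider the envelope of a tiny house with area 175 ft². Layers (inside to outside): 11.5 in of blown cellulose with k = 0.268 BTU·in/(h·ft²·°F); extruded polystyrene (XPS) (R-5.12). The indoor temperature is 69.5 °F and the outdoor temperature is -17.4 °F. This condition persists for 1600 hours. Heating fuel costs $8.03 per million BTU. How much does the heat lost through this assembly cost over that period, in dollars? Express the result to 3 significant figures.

4.07 dollars

11.5/0.268 = 42.91
R_total = 42.91 + 5.12 = 48.03 ft²·°F·h/BTU
Q = 175 × (69.5 − (-17.4)) / 48.03 = 316.6 BTU/h
E = 316.6 × 1600 = 506600 BTU
Cost = 506600/10⁶ × 8.03 = $4.068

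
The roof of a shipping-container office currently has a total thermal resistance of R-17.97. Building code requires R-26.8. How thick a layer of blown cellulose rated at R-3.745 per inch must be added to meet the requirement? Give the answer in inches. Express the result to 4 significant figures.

2.358 in

ΔR = 26.8 − 17.97 = 8.83 ft²·°F·h/BTU
L = ΔR / (R/in) = 8.83/3.745 = 2.3578 in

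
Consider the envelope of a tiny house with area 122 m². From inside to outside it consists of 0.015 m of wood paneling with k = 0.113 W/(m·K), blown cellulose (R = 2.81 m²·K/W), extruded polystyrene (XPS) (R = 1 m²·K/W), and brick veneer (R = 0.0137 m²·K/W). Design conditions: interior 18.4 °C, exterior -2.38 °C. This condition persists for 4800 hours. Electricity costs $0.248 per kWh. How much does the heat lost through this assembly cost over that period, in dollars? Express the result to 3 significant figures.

763 dollars

0.015/0.113 = 0.1327
R_total = 0.1327 + 2.81 + 1 + 0.0137 = 3.956 m²·K/W
Q = 122 × (18.4 − (-2.38)) / 3.956 = 640.8 W
E = 640.8 W × 4800 h / 1000 = 3076 kWh
Cost = 3076 × 0.248 = $762.8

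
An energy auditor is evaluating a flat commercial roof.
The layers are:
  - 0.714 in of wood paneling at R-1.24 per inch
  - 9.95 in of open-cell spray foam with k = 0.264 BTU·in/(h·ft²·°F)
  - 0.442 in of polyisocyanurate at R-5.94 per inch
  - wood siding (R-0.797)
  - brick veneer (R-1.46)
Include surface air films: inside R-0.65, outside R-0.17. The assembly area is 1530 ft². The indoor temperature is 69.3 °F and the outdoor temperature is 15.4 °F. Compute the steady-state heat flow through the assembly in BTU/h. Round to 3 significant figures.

0.714 × 1.24 = 0.8854
9.95/0.264 = 37.69
0.442 × 5.94 = 2.625
R_total = 0.65 + 0.8854 + 37.69 + 2.625 + 0.797 + 1.46 + 0.17 = 44.28 ft²·°F·h/BTU
Q = A·ΔT/R = 1530 × (69.3 − 15.4) / 44.28 = 1863 BTU/h

1860 BTU/h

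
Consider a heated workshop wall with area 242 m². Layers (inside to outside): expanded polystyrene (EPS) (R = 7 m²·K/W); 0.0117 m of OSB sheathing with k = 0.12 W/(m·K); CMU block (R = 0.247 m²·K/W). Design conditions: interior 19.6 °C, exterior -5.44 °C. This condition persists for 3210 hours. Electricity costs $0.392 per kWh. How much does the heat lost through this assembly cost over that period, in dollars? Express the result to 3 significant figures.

0.0117/0.12 = 0.0975
R_total = 7 + 0.0975 + 0.247 = 7.345 m²·K/W
Q = 242 × (19.6 − (-5.44)) / 7.345 = 825.1 W
E = 825.1 W × 3210 h / 1000 = 2648 kWh
Cost = 2648 × 0.392 = $1038

1040 dollars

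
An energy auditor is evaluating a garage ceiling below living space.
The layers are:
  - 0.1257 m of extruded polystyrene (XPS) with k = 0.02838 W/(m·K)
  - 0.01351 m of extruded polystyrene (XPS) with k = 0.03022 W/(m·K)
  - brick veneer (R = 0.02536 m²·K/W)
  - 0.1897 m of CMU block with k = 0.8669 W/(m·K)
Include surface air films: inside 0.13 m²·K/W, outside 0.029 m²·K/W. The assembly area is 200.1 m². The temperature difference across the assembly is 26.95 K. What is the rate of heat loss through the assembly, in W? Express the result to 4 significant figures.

1021 W

0.1257/0.02838 = 4.4292
0.01351/0.03022 = 0.44705
0.1897/0.8669 = 0.21883
R_total = 0.13 + 4.4292 + 0.44705 + 0.02536 + 0.21883 + 0.029 = 5.2794 m²·K/W
Q = A·ΔT/R = 200.1 × 26.95 / 5.2794 = 1021.5 W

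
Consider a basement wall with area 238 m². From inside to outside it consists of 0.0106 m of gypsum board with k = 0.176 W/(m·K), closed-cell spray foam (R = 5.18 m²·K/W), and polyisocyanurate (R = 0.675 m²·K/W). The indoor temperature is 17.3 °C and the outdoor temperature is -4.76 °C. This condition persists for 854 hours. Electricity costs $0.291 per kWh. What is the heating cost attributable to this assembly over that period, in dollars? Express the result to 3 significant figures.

0.0106/0.176 = 0.06023
R_total = 0.06023 + 5.18 + 0.675 = 5.915 m²·K/W
Q = 238 × (17.3 − (-4.76)) / 5.915 = 887.6 W
E = 887.6 W × 854 h / 1000 = 758 kWh
Cost = 758 × 0.291 = $220.6

221 dollars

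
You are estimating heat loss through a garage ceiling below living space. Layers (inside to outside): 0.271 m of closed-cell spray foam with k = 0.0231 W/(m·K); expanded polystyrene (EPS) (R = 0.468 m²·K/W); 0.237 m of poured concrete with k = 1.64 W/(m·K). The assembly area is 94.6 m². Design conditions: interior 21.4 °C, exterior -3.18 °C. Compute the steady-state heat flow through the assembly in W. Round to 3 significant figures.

0.271/0.0231 = 11.73
0.237/1.64 = 0.1445
R_total = 11.73 + 0.468 + 0.1445 = 12.34 m²·K/W
Q = A·ΔT/R = 94.6 × (21.4 − (-3.18)) / 12.34 = 188.4 W

188 W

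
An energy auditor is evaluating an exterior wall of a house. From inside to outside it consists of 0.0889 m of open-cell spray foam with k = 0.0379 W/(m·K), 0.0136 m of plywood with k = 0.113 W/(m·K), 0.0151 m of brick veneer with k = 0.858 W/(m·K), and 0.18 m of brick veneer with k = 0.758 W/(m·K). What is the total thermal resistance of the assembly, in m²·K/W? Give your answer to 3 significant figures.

2.72 m²·K/W

0.0889/0.0379 = 2.346
0.0136/0.113 = 0.1204
0.0151/0.858 = 0.0176
0.18/0.758 = 0.2375
R_total = 2.346 + 0.1204 + 0.0176 + 0.2375 = 2.721 m²·K/W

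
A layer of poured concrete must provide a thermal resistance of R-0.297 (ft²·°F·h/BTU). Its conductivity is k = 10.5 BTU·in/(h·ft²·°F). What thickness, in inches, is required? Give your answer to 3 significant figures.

L = R × k = 0.297 × 10.5 = 3.119 in

3.12 in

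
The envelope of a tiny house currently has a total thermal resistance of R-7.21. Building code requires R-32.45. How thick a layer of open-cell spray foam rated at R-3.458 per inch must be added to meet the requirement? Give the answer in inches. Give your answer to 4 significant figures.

ΔR = 32.45 − 7.21 = 25.24 ft²·°F·h/BTU
L = ΔR / (R/in) = 25.24/3.458 = 7.299 in

7.299 in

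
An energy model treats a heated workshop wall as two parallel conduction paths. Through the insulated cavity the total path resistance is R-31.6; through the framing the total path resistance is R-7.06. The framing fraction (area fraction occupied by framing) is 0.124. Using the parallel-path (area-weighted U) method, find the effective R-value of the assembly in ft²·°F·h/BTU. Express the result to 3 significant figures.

22.1 ft²·°F·h/BTU

U_eff = 0.876/31.6 + 0.124/7.06 = 0.02772 + 0.01756 = 0.04529
R_eff = 1/U_eff = 22.08 ft²·°F·h/BTU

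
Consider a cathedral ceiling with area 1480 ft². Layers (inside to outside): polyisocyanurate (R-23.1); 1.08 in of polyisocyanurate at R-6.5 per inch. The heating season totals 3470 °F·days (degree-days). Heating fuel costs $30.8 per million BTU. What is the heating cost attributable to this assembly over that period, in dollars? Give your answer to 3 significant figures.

1.08 × 6.5 = 7.02
R_total = 23.1 + 7.02 = 30.12 ft²·°F·h/BTU
E = A × HDD × 24 / R = 1480 × 3470 × 24 / 30.12 = 4092000 BTU
Cost = 4092000/10⁶ × 30.8 = $126

126 dollars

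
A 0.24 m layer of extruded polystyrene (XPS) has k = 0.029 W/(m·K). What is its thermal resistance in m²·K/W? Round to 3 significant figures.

8.28 m²·K/W

R = L/k = 0.24/0.029 = 8.276 m²·K/W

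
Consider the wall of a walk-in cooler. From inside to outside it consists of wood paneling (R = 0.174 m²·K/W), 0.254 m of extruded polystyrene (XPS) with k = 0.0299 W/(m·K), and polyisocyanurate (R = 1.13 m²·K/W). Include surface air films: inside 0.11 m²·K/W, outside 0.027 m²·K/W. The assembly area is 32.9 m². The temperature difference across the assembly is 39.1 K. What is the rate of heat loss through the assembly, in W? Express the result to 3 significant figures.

129 W

0.254/0.0299 = 8.495
R_total = 0.11 + 0.174 + 8.495 + 1.13 + 0.027 = 9.936 m²·K/W
Q = A·ΔT/R = 32.9 × 39.1 / 9.936 = 129.5 W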